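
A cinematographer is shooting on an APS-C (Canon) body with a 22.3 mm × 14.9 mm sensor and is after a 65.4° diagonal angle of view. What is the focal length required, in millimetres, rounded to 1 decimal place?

20.9 mm

Sensor diagonal = √(22.3² + 14.9²) = √719.3000 ≈ 26.8198 mm.
From α = 2·arctan(d/2f) we get f = d / (2·tan(α/2)).
With d = 26.8198 mm and α/2 = 32.7°, tan(α/2) ≈ 0.64199, so f ≈ 26.8198 / 1.28398 ≈ 20.8880 mm.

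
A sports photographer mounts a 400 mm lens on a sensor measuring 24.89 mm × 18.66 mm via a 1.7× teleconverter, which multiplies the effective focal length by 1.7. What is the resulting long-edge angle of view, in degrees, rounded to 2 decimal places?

2.10°

Effective focal length f = 400 × 1.7 = 680 mm.
α = 2·arctan(24.89 / (2 × 680)) = 2·arctan(0.01830) ≈ 2.0970°.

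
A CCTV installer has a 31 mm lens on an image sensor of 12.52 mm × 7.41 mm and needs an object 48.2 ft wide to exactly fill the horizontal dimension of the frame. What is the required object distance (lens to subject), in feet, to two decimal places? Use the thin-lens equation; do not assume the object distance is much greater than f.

W: 48.2 ft × 304.8 mm/ft = 14691.36 mm.
Magnification m = w/W = dᵢ/dₒ; combined with 1/f = 1/dₒ + 1/dᵢ this gives dₒ = f·(1 + W/w).
dₒ = 31 mm × (1 + 14691.4/12.52) = 31 × 1174.4313 ≈ 36407.369 mm = 36407.369/304.8 ft = 119.447 ft.

119.45 ft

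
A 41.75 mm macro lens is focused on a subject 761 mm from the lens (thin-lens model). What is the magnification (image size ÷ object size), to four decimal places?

0.0580×

Thin lens: 1/f = 1/dₒ + 1/dᵢ → 1/dᵢ = 1/41.75 − 1/761 = 0.0226380 mm⁻¹, so dᵢ ≈ 44.1734 mm.
Magnification m = dᵢ/dₒ = 44.1734/761 ≈ 0.05805.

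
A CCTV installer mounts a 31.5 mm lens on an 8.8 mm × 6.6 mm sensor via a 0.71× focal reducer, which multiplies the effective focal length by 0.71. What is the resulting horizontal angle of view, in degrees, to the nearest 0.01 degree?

22.26°

Effective focal length f = 31.5 × 0.71 = 22.365 mm.
α = 2·arctan(8.8 / (2 × 22.365)) = 2·arctan(0.19674) ≈ 22.2600°.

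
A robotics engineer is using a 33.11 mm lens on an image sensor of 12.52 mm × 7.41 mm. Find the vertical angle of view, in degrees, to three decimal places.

Angle of view α = 2·arctan(h/2f) with h = 7.41 mm and f = 33.11 mm.
h/2f = 0.11190; arctan(0.11190) ≈ 6.3848°, so α ≈ 12.7696°.

12.770°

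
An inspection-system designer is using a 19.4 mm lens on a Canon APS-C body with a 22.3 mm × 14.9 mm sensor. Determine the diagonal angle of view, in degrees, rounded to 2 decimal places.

Sensor diagonal = √(22.3² + 14.9²) = √719.3000 ≈ 26.8198 mm.
Angle of view α = 2·arctan(d/2f) with d = 26.8198 mm and f = 19.4 mm.
d/2f = 0.69123; arctan(0.69123) ≈ 34.6534°, so α ≈ 69.3069°.

69.31°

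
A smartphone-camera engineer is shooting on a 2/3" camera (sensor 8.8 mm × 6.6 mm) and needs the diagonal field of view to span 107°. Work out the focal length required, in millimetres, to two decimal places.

Sensor diagonal = √(8.8² + 6.6²) = √121.0000 ≈ 11.0000 mm.
From α = 2·arctan(d/2f) we get f = d / (2·tan(α/2)).
With d = 11.0000 mm and α/2 = 53.5°, tan(α/2) ≈ 1.35142, so f ≈ 11.0000 / 2.70284 ≈ 4.0698 mm.

4.07 mm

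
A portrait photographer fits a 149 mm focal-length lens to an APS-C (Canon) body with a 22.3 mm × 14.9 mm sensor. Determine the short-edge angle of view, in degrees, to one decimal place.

5.7°

Angle of view α = 2·arctan(h/2f) with h = 14.9 mm and f = 149 mm.
h/2f = 0.05000; arctan(0.05000) ≈ 2.8624°, so α ≈ 5.7248°.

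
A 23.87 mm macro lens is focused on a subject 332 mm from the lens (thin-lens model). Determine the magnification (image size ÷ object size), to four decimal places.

Thin lens: 1/f = 1/dₒ + 1/dᵢ → 1/dᵢ = 1/23.87 − 1/332 = 0.0388815 mm⁻¹, so dᵢ ≈ 25.7191 mm.
Magnification m = dᵢ/dₒ = 25.7191/332 ≈ 0.07747.

0.0775×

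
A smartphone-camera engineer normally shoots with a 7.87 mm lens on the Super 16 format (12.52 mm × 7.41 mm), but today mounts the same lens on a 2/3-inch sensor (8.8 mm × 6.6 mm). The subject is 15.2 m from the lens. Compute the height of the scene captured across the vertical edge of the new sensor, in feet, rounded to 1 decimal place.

41.8 ft

The focal length stays 7.87 mm; the relevant sensor dimension is now h = 6.6 mm. Object distance dₒ = 15.2 m = 15200 mm.
Thin-lens field height W = h·(dₒ − f)/f = 6.6 × (15200 − 7.87)/7.87 ≈ 12740.541 mm = 12740.541/304.8 ft = 41.7997 ft.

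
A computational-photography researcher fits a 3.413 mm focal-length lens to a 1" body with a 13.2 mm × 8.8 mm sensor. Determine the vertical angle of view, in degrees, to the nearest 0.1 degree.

104.4°

Angle of view α = 2·arctan(h/2f) with h = 8.8 mm and f = 3.413 mm.
h/2f = 1.28919; arctan(1.28919) ≈ 52.1999°, so α ≈ 104.3998°.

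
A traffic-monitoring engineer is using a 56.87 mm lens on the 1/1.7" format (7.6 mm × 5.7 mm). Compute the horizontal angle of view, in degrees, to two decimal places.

Angle of view α = 2·arctan(w/2f) with w = 7.6 mm and f = 56.87 mm.
w/2f = 0.06682; arctan(0.06682) ≈ 3.8228°, so α ≈ 7.6455°.

7.65°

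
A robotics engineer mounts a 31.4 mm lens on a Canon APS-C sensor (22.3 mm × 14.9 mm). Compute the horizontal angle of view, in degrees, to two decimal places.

Angle of view α = 2·arctan(w/2f) with w = 22.3 mm and f = 31.4 mm.
w/2f = 0.35510; arctan(0.35510) ≈ 19.5497°, so α ≈ 39.0994°.

39.10°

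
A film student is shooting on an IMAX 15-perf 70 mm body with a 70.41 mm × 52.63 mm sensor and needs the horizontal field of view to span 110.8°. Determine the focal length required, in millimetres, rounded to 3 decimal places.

24.286 mm

From α = 2·arctan(w/2f) we get f = w / (2·tan(α/2)).
With w = 70.41 mm and α/2 = 55.4°, tan(α/2) ≈ 1.44958, so f ≈ 70.41 / 2.89917 ≈ 24.2863 mm.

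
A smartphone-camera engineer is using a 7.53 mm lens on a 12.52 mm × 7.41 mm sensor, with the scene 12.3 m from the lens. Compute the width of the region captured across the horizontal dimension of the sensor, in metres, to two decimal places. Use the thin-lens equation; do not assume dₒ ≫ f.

dₒ: 12.3 m = 12300 mm.
Similar triangles through the lens centre give W/dₒ = w/dᵢ; with 1/f = 1/dₒ + 1/dᵢ this gives W = w·(dₒ − f)/f.
W = 12.52 mm × (12300 − 7.53) / 7.53 = 12.52 × 1632.4661 ≈ 20438.476 mm = 20.4385 m.

20.44 m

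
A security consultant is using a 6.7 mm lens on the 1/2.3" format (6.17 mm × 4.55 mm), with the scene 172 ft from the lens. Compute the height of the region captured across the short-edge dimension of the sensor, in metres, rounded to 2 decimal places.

35.60 m

dₒ: 172 ft × 304.8 mm/ft = 52425.60 mm.
Similar triangles through the lens centre give W/dₒ = h/dᵢ; with 1/f = 1/dₒ + 1/dᵢ this gives W = h·(dₒ − f)/f.
W = 4.55 mm × (52425.6 − 6.7) / 6.7 = 4.55 × 7823.7162 ≈ 35597.909 mm = 35.5979 m.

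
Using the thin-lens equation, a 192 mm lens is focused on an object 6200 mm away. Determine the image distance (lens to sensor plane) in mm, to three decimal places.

1/dᵢ = 1/f − 1/dₒ = 1/192 − 1/6200 = 0.0050470 mm⁻¹.
dᵢ = 1/0.0050470 ≈ 198.1358 mm.

198.136 mm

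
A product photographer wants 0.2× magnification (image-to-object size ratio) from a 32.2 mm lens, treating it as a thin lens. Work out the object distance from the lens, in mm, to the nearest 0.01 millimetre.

193.20 mm

With m = dᵢ/dₒ and 1/f = 1/dₒ + 1/dᵢ, substituting dᵢ = m·dₒ gives 1/f = (1 + 1/m)/dₒ, hence dₒ = f·(1 + 1/m).
dₒ = 32.2 × (1 + 1/0.2) = 32.2 × 6.00000 ≈ 193.200 mm.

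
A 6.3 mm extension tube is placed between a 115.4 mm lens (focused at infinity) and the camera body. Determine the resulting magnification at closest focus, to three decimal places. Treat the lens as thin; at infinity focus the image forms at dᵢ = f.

0.055×

The tube moves the image plane from f to f + e, so dᵢ = 115.4 + 6.3 = 121.7 mm. Focus is achieved when 1/f = 1/dₒ + 1/dᵢ, giving dₒ = 1/(1/f − 1/(f+e)).
Magnification m = dᵢ/dₒ = (f+e)·(1/f − 1/(f+e)) = e/f = 6.3/115.4 ≈ 0.0546.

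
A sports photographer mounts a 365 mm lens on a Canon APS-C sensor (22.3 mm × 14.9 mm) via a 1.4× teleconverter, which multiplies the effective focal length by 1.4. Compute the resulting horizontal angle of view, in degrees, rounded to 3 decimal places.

2.500°

Effective focal length f = 365 × 1.4 = 511 mm.
α = 2·arctan(22.3 / (2 × 511)) = 2·arctan(0.02182) ≈ 2.5000°.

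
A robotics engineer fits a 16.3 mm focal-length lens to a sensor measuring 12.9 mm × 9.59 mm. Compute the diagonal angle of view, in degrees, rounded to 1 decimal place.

Sensor diagonal = √(12.9² + 9.59²) = √258.3781 ≈ 16.0741 mm.
Angle of view α = 2·arctan(d/2f) with d = 16.0741 mm and f = 16.3 mm.
d/2f = 0.49307; arctan(0.49307) ≈ 26.2466°, so α ≈ 52.4932°.

52.5°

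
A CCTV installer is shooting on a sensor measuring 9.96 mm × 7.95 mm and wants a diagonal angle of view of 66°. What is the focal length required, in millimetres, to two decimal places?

Sensor diagonal = √(9.96² + 7.95²) = √162.4041 ≈ 12.7438 mm.
From α = 2·arctan(d/2f) we get f = d / (2·tan(α/2)).
With d = 12.7438 mm and α/2 = 33°, tan(α/2) ≈ 0.64941, so f ≈ 12.7438 / 1.29882 ≈ 9.8119 mm.

9.81 mm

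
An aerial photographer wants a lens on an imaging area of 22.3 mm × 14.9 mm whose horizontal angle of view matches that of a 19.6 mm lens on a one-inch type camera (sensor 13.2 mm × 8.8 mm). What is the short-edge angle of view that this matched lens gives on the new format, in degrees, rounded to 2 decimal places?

Equal horizontal AOV ⇒ f₂ = f₁ · 22.3/13.2 = 19.6 × 1.68939 ≈ 33.1121 mm.
Short-edge AOV on the new format = 2·arctan(14.9 / (2 × 33.1121)) = 2·arctan(0.22499) ≈ 25.3600°.

25.36°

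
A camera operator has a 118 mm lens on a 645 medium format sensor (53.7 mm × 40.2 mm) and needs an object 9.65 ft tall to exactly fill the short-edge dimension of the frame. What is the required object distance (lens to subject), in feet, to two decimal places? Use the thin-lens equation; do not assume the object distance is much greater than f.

28.71 ft

W: 9.65 ft × 304.8 mm/ft = 2941.32 mm.
Magnification m = h/W = dᵢ/dₒ; combined with 1/f = 1/dₒ + 1/dᵢ this gives dₒ = f·(1 + W/h).
dₒ = 118 mm × (1 + 2941.32/40.2) = 118 × 74.1672 ≈ 8751.725 mm = 8751.725/304.8 ft = 28.713 ft.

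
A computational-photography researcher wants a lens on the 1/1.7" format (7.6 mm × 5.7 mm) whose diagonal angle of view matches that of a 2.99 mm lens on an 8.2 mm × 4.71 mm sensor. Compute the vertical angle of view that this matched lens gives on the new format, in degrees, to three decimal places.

Sensor diagonal = √(8.2² + 4.71²) = √89.4241 ≈ 9.4564 mm.
Sensor diagonal = √(7.6² + 5.7²) = √90.2500 ≈ 9.5000 mm.
Equal diagonal AOV ⇒ f₂ = f₁ · 9.5000/9.4564 = 2.99 × 1.00461 ≈ 3.0038 mm.
Vertical AOV on the new format = 2·arctan(5.7 / (2 × 3.0038)) = 2·arctan(0.94881) ≈ 86.9904°.

86.990°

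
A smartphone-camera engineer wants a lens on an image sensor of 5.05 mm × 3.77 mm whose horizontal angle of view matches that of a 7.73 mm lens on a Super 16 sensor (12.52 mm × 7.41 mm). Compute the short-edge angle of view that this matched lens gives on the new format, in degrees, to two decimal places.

62.31°

Equal horizontal AOV ⇒ f₂ = f₁ · 5.05/12.52 = 7.73 × 0.40335 ≈ 3.1179 mm.
Short-edge AOV on the new format = 2·arctan(3.77 / (2 × 3.1179)) = 2·arctan(0.60457) ≈ 62.3116°.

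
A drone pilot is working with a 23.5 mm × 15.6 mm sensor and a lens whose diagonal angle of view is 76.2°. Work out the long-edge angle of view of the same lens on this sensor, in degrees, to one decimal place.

66.3°

Sensor diagonal = √(23.5² + 15.6²) = √795.6100 ≈ 28.2066 mm.
From the diagonal AOV: f = 28.2066 / (2·tan(38.1°)) = 28.2066 / 1.56820 ≈ 17.9866 mm.
Long-edge AOV = 2·arctan(23.5 / (2 × 17.9866)) = 2·arctan(0.65326) ≈ 66.3103°.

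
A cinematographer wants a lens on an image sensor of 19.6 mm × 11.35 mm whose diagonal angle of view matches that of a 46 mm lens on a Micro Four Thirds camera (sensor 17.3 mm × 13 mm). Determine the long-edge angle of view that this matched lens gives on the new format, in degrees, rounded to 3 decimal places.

23.011°

Sensor diagonal = √(17.3² + 13²) = √468.2900 ≈ 21.6400 mm.
Sensor diagonal = √(19.6² + 11.35²) = √512.9825 ≈ 22.6491 mm.
Equal diagonal AOV ⇒ f₂ = f₁ · 22.6491/21.6400 = 46 × 1.04663 ≈ 48.1451 mm.
Long-edge AOV on the new format = 2·arctan(19.6 / (2 × 48.1451)) = 2·arctan(0.20355) ≈ 23.0109°.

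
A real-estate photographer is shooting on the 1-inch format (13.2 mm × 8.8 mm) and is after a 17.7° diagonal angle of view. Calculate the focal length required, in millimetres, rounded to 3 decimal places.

50.945 mm

Sensor diagonal = √(13.2² + 8.8²) = √251.6800 ≈ 15.8644 mm.
From α = 2·arctan(d/2f) we get f = d / (2·tan(α/2)).
With d = 15.8644 mm and α/2 = 8.85°, tan(α/2) ≈ 0.15570, so f ≈ 15.8644 / 0.31140 ≈ 50.9449 mm.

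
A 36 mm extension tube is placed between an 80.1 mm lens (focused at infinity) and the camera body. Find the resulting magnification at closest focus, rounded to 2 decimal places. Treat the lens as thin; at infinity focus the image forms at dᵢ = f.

0.45×

The tube moves the image plane from f to f + e, so dᵢ = 80.1 + 36 = 116.1 mm. Focus is achieved when 1/f = 1/dₒ + 1/dᵢ, giving dₒ = 1/(1/f − 1/(f+e)).
Magnification m = dᵢ/dₒ = (f+e)·(1/f − 1/(f+e)) = e/f = 36/80.1 ≈ 0.4494.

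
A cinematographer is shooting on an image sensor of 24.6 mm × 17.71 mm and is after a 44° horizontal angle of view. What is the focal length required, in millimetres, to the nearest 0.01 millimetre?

30.44 mm

From α = 2·arctan(w/2f) we get f = w / (2·tan(α/2)).
With w = 24.6 mm and α/2 = 22°, tan(α/2) ≈ 0.40403, so f ≈ 24.6 / 0.80805 ≈ 30.4436 mm.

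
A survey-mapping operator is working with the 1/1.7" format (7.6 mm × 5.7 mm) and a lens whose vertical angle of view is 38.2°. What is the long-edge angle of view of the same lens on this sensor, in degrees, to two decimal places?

49.57°

From the vertical AOV: f = 5.7 / (2·tan(19.1°)) = 5.7 / 0.69256 ≈ 8.2303 mm.
Long-edge AOV = 2·arctan(7.6 / (2 × 8.2303)) = 2·arctan(0.46171) ≈ 49.5663°.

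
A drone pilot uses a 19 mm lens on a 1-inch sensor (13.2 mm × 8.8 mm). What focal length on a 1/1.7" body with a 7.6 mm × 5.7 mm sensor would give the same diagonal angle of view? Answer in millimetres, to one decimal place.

Sensor diagonal = √(13.2² + 8.8²) = √251.6800 ≈ 15.8644 mm.
Sensor diagonal = √(7.6² + 5.7²) = √90.2500 ≈ 9.5000 mm.
Equal angle of view means equal diagonal/f ratio, so f₂ = f₁ · (diagonal₂/diagonal₁) = 19 × 9.5000/15.8644.
f₂ = 19 × 0.59882 ≈ 11.378 mm.

11.4 mm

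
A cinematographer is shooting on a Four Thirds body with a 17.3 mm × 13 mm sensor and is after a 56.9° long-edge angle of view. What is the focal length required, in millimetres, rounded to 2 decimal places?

From α = 2·arctan(w/2f) we get f = w / (2·tan(α/2)).
With w = 17.3 mm and α/2 = 28.45°, tan(α/2) ≈ 0.54183, so f ≈ 17.3 / 1.08365 ≈ 15.9645 mm.

15.96 mm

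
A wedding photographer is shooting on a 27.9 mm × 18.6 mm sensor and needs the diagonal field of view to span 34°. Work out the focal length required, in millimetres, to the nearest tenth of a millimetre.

Sensor diagonal = √(27.9² + 18.6²) = √1124.3700 ≈ 33.5316 mm.
From α = 2·arctan(d/2f) we get f = d / (2·tan(α/2)).
With d = 33.5316 mm and α/2 = 17°, tan(α/2) ≈ 0.30573, so f ≈ 33.5316 / 0.61146 ≈ 54.8385 mm.

54.8 mm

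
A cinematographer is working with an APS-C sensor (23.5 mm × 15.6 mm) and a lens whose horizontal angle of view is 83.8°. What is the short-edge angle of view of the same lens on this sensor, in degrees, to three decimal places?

61.558°

From the horizontal AOV: f = 23.5 / (2·tan(41.9°)) = 23.5 / 1.79450 ≈ 13.0956 mm.
Short-edge AOV = 2·arctan(15.6 / (2 × 13.0956)) = 2·arctan(0.59562) ≈ 61.5578°.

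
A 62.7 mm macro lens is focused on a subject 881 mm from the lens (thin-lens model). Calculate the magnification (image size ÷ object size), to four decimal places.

0.0766×

Thin lens: 1/f = 1/dₒ + 1/dᵢ → 1/dᵢ = 1/62.7 − 1/881 = 0.0148139 mm⁻¹, so dᵢ ≈ 67.5042 mm.
Magnification m = dᵢ/dₒ = 67.5042/881 ≈ 0.07662.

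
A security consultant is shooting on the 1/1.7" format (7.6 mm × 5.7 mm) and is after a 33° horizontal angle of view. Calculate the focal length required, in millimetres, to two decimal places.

12.83 mm

From α = 2·arctan(w/2f) we get f = w / (2·tan(α/2)).
With w = 7.6 mm and α/2 = 16.5°, tan(α/2) ≈ 0.29621, so f ≈ 7.6 / 0.59243 ≈ 12.8286 mm.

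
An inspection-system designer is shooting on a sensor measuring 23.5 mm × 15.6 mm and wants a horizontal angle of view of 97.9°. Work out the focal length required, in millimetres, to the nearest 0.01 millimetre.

10.23 mm

From α = 2·arctan(w/2f) we get f = w / (2·tan(α/2)).
With w = 23.5 mm and α/2 = 48.95°, tan(α/2) ≈ 1.14834, so f ≈ 23.5 / 2.29669 ≈ 10.2321 mm.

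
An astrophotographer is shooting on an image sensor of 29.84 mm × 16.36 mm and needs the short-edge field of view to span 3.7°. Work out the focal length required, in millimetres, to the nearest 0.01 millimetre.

From α = 2·arctan(h/2f) we get f = h / (2·tan(α/2)).
With h = 16.36 mm and α/2 = 1.85°, tan(α/2) ≈ 0.03230, so f ≈ 16.36 / 0.06460 ≈ 253.2522 mm.

253.25 mm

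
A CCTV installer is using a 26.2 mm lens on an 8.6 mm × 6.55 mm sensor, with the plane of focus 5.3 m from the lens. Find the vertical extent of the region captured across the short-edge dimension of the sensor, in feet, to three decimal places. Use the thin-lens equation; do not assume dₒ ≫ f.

dₒ: 5.3 m = 5300 mm.
Similar triangles through the lens centre give W/dₒ = h/dᵢ; with 1/f = 1/dₒ + 1/dᵢ this gives W = h·(dₒ − f)/f.
W = 6.55 mm × (5300 − 26.2) / 26.2 = 6.55 × 201.2901 ≈ 1318.450 mm = 1318.450/304.8 ft = 4.32562 ft.

4.326 ft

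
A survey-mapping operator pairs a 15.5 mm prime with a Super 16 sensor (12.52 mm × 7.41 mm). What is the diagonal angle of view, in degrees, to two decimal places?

50.28°

Sensor diagonal = √(12.52² + 7.41²) = √211.6585 ≈ 14.5485 mm.
Angle of view α = 2·arctan(d/2f) with d = 14.5485 mm and f = 15.5 mm.
d/2f = 0.46931; arctan(0.46931) ≈ 25.1409°, so α ≈ 50.2819°.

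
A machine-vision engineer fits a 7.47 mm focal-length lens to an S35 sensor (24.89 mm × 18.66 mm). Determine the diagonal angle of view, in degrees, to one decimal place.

128.7°

Sensor diagonal = √(24.89² + 18.66²) = √967.7077 ≈ 31.1080 mm.
Angle of view α = 2·arctan(d/2f) with d = 31.1080 mm and f = 7.47 mm.
d/2f = 2.08220; arctan(2.08220) ≈ 64.3468°, so α ≈ 128.6936°.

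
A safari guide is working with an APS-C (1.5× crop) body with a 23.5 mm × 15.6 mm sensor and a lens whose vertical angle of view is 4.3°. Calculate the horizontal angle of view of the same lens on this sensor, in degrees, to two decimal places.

6.47°

From the vertical AOV: f = 15.6 / (2·tan(2.15°)) = 15.6 / 0.07508 ≈ 207.7662 mm.
Horizontal AOV = 2·arctan(23.5 / (2 × 207.7662)) = 2·arctan(0.05655) ≈ 6.4737°.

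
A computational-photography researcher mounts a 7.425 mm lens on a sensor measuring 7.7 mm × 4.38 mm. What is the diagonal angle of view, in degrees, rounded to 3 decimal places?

Sensor diagonal = √(7.7² + 4.38²) = √78.4744 ≈ 8.8586 mm.
Angle of view α = 2·arctan(d/2f) with d = 8.8586 mm and f = 7.425 mm.
d/2f = 0.59654; arctan(0.59654) ≈ 30.8176°, so α ≈ 61.6353°.

61.635°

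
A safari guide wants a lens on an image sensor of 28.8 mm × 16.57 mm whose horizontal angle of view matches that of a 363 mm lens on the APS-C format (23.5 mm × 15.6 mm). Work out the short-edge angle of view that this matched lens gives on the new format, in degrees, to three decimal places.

Equal horizontal AOV ⇒ f₂ = f₁ · 28.8/23.5 = 363 × 1.22553 ≈ 444.8681 mm.
Short-edge AOV on the new format = 2·arctan(16.57 / (2 × 444.8681)) = 2·arctan(0.01862) ≈ 2.1338°.

2.134°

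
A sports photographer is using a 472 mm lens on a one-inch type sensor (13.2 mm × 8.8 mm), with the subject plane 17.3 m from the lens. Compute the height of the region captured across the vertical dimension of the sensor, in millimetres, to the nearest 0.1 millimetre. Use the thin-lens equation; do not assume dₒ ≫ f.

dₒ: 17.3 m = 17300 mm.
Similar triangles through the lens centre give W/dₒ = h/dᵢ; with 1/f = 1/dₒ + 1/dᵢ this gives W = h·(dₒ − f)/f.
W = 8.8 mm × (17300 − 472) / 472 = 8.8 × 35.6525 ≈ 313.742 mm.

313.7 mm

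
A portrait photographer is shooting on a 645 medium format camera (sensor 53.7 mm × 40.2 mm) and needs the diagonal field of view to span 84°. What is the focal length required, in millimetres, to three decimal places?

37.250 mm

Sensor diagonal = √(53.7² + 40.2²) = √4499.7300 ≈ 67.0800 mm.
From α = 2·arctan(d/2f) we get f = d / (2·tan(α/2)).
With d = 67.0800 mm and α/2 = 42°, tan(α/2) ≈ 0.90040, so f ≈ 67.0800 / 1.80081 ≈ 37.2500 mm.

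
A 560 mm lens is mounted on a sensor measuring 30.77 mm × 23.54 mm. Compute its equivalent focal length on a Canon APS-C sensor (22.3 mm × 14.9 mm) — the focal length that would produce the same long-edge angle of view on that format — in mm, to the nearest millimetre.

406 mm

Equal angle of view means equal width/f ratio, so f₂ = f₁ · (width₂/width₁) = 560 × 22.3/30.77.
f₂ = 560 × 0.72473 ≈ 405.850 mm.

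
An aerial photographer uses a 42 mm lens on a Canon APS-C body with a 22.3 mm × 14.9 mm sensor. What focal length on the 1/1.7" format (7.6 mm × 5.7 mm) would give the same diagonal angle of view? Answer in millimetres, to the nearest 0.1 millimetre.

Sensor diagonal = √(22.3² + 14.9²) = √719.3000 ≈ 26.8198 mm.
Sensor diagonal = √(7.6² + 5.7²) = √90.2500 ≈ 9.5000 mm.
Equal angle of view means equal diagonal/f ratio, so f₂ = f₁ · (diagonal₂/diagonal₁) = 42 × 9.5000/26.8198.
f₂ = 42 × 0.35422 ≈ 14.877 mm.

14.9 mm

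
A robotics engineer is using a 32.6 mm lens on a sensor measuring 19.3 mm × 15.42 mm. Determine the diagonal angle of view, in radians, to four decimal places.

Sensor diagonal = √(19.3² + 15.42²) = √610.2664 ≈ 24.7036 mm.
Angle of view α = 2·arctan(d/2f) with d = 24.7036 mm and f = 32.6 mm.
d/2f = 0.37889; arctan(0.37889) ≈ 0.3622 rad, so α ≈ 0.7244 rad.

0.7244 rad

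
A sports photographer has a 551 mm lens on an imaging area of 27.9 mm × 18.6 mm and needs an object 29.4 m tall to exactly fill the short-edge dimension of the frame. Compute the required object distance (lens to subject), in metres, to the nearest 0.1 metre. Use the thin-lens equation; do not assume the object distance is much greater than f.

W: 29.4 m = 29400 mm.
Magnification m = h/W = dᵢ/dₒ; combined with 1/f = 1/dₒ + 1/dᵢ this gives dₒ = f·(1 + W/h).
dₒ = 551 mm × (1 + 29400/18.6) = 551 × 1581.6452 ≈ 871486.484 mm = 871.486 m.

871.5 m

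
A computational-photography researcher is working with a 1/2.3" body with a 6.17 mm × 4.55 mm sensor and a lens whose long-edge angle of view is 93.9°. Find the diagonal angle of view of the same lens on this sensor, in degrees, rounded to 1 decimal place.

106.1°

From the long-edge AOV: f = 6.17 / (2·tan(46.95°)) = 6.17 / 2.14099 ≈ 2.8818 mm.
Sensor diagonal = √(6.17² + 4.55²) = √58.7714 ≈ 7.6663 mm.
Diagonal AOV = 2·arctan(7.6663 / (2 × 2.8818)) = 2·arctan(1.33009) ≈ 106.1263°.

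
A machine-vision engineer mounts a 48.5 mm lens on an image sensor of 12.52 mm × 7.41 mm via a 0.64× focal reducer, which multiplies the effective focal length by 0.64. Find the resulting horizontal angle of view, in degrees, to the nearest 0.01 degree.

22.80°

Effective focal length f = 48.5 × 0.64 = 31.04 mm.
α = 2·arctan(12.52 / (2 × 31.04)) = 2·arctan(0.20168) ≈ 22.8044°.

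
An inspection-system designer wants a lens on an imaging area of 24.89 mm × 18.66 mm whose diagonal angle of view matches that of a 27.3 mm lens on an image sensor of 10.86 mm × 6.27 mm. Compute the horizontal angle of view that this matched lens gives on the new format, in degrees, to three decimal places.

Sensor diagonal = √(10.86² + 6.27²) = √157.2525 ≈ 12.5400 mm.
Sensor diagonal = √(24.89² + 18.66²) = √967.7077 ≈ 31.1080 mm.
Equal diagonal AOV ⇒ f₂ = f₁ · 31.1080/12.5400 = 27.3 × 2.48069 ≈ 67.7230 mm.
Horizontal AOV on the new format = 2·arctan(24.89 / (2 × 67.7230)) = 2·arctan(0.18376) ≈ 20.8254°.

20.825°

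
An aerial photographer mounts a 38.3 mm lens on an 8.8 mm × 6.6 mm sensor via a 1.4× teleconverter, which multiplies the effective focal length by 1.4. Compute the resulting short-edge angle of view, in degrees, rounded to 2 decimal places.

Effective focal length f = 38.3 × 1.4 = 53.62 mm.
α = 2·arctan(6.6 / (2 × 53.62)) = 2·arctan(0.06154) ≈ 7.0436°.

7.04°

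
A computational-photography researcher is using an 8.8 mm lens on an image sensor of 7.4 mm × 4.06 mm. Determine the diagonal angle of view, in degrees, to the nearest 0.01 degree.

Sensor diagonal = √(7.4² + 4.06²) = √71.2436 ≈ 8.4406 mm.
Angle of view α = 2·arctan(d/2f) with d = 8.4406 mm and f = 8.8 mm.
d/2f = 0.47958; arctan(0.47958) ≈ 25.6214°, so α ≈ 51.2428°.

51.24°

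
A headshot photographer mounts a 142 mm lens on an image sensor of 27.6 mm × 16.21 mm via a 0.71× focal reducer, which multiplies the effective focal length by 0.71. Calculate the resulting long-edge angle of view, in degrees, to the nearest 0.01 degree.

15.59°

Effective focal length f = 142 × 0.71 = 100.82 mm.
α = 2·arctan(27.6 / (2 × 100.82)) = 2·arctan(0.13688) ≈ 15.5881°.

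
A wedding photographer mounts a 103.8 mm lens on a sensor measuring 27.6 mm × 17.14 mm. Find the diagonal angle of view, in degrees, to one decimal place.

17.8°

Sensor diagonal = √(27.6² + 17.14²) = √1055.5396 ≈ 32.4891 mm.
Angle of view α = 2·arctan(d/2f) with d = 32.4891 mm and f = 103.8 mm.
d/2f = 0.15650; arctan(0.15650) ≈ 8.8946°, so α ≈ 17.7891°.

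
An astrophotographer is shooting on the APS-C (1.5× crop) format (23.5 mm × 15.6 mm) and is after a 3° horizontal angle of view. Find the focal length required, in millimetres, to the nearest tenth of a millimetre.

From α = 2·arctan(w/2f) we get f = w / (2·tan(α/2)).
With w = 23.5 mm and α/2 = 1.5°, tan(α/2) ≈ 0.02619, so f ≈ 23.5 / 0.05237 ≈ 448.7144 mm.

448.7 mm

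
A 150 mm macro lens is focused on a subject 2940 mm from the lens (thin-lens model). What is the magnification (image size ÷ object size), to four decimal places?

0.0538×

Thin lens: 1/f = 1/dₒ + 1/dᵢ → 1/dᵢ = 1/150 − 1/2940 = 0.0063265 mm⁻¹, so dᵢ ≈ 158.0645 mm.
Magnification m = dᵢ/dₒ = 158.0645/2940 ≈ 0.05376.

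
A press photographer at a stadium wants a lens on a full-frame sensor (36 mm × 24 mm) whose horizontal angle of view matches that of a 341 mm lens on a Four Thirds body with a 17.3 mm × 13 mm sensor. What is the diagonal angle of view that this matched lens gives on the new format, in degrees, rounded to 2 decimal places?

3.49°

Equal horizontal AOV ⇒ f₂ = f₁ · 36/17.3 = 341 × 2.08092 ≈ 709.5954 mm.
Sensor diagonal = √(36² + 24²) = √1872.0000 ≈ 43.2666 mm.
Diagonal AOV on the new format = 2·arctan(43.2666 / (2 × 709.5954)) = 2·arctan(0.03049) ≈ 3.4925°.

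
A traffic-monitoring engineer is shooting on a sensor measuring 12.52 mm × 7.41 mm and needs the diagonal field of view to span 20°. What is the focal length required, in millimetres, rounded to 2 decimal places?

Sensor diagonal = √(12.52² + 7.41²) = √211.6585 ≈ 14.5485 mm.
From α = 2·arctan(d/2f) we get f = d / (2·tan(α/2)).
With d = 14.5485 mm and α/2 = 10°, tan(α/2) ≈ 0.17633, so f ≈ 14.5485 / 0.35265 ≈ 41.2543 mm.

41.25 mm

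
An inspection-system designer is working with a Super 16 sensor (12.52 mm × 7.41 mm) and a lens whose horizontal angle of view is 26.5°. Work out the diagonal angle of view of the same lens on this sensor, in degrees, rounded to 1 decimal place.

30.6°

From the horizontal AOV: f = 12.52 / (2·tan(13.25°)) = 12.52 / 0.47094 ≈ 26.5853 mm.
Sensor diagonal = √(12.52² + 7.41²) = √211.6585 ≈ 14.5485 mm.
Diagonal AOV = 2·arctan(14.5485 / (2 × 26.5853)) = 2·arctan(0.27362) ≈ 30.6054°.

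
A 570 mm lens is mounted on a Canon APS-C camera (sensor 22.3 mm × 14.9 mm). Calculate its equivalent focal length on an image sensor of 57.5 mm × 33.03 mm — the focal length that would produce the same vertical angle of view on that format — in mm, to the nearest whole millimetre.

Equal angle of view means equal height/f ratio, so f₂ = f₁ · (height₂/height₁) = 570 × 33.03/14.9.
f₂ = 570 × 2.21678 ≈ 1263.564 mm.

1264 mm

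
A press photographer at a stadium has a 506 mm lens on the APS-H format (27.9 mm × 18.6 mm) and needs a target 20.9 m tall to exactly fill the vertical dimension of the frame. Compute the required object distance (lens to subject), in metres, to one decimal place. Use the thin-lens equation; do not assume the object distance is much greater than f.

W: 20.9 m = 20900 mm.
Magnification m = h/W = dᵢ/dₒ; combined with 1/f = 1/dₒ + 1/dᵢ this gives dₒ = f·(1 + W/h).
dₒ = 506 mm × (1 + 20900/18.6) = 506 × 1124.6559 ≈ 569075.892 mm = 569.076 m.

569.1 m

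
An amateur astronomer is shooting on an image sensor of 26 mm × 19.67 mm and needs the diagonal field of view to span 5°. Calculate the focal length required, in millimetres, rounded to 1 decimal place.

Sensor diagonal = √(26² + 19.67²) = √1062.9089 ≈ 32.6023 mm.
From α = 2·arctan(d/2f) we get f = d / (2·tan(α/2)).
With d = 32.6023 mm and α/2 = 2.5°, tan(α/2) ≈ 0.04366, so f ≈ 32.6023 / 0.08732 ≈ 373.3575 mm.

373.4 mm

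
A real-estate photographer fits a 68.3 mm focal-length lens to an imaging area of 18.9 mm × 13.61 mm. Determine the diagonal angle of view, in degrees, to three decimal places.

Sensor diagonal = √(18.9² + 13.61²) = √542.4421 ≈ 23.2904 mm.
Angle of view α = 2·arctan(d/2f) with d = 23.2904 mm and f = 68.3 mm.
d/2f = 0.17050; arctan(0.17050) ≈ 9.6759°, so α ≈ 19.3518°.

19.352°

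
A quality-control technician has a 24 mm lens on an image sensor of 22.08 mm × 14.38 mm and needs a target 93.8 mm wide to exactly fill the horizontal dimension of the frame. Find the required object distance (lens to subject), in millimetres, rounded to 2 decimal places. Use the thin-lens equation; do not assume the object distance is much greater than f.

Magnification m = w/W = dᵢ/dₒ; combined with 1/f = 1/dₒ + 1/dᵢ this gives dₒ = f·(1 + W/w).
dₒ = 24 mm × (1 + 93.8/22.08) = 24 × 5.2482 ≈ 125.957 mm.

125.96 mm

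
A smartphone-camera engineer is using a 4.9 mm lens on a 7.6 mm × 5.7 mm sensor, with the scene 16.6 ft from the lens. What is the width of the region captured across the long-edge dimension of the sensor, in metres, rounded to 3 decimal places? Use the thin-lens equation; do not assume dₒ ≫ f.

dₒ: 16.6 ft × 304.8 mm/ft = 5059.68 mm.
Similar triangles through the lens centre give W/dₒ = w/dᵢ; with 1/f = 1/dₒ + 1/dᵢ this gives W = w·(dₒ − f)/f.
W = 7.6 mm × (5059.68 − 4.9) / 4.9 = 7.6 × 1031.5877 ≈ 7840.067 mm = 7.84007 m.

7.840 m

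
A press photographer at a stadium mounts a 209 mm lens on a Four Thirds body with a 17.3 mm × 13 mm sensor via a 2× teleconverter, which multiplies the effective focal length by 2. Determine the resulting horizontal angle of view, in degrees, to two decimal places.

Effective focal length f = 209 × 2 = 418 mm.
α = 2·arctan(17.3 / (2 × 418)) = 2·arctan(0.02069) ≈ 2.3710°.

2.37°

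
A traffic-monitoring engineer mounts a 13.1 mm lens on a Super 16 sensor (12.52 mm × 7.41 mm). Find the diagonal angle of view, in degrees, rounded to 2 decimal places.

Sensor diagonal = √(12.52² + 7.41²) = √211.6585 ≈ 14.5485 mm.
Angle of view α = 2·arctan(d/2f) with d = 14.5485 mm and f = 13.1 mm.
d/2f = 0.55529; arctan(0.55529) ≈ 29.0428°, so α ≈ 58.0856°.

58.09°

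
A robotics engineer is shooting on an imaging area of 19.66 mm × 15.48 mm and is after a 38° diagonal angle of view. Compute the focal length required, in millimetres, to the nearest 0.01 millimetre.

Sensor diagonal = √(19.66² + 15.48²) = √626.1460 ≈ 25.0229 mm.
From α = 2·arctan(d/2f) we get f = d / (2·tan(α/2)).
With d = 25.0229 mm and α/2 = 19°, tan(α/2) ≈ 0.34433, so f ≈ 25.0229 / 0.68866 ≈ 36.3359 mm.

36.34 mm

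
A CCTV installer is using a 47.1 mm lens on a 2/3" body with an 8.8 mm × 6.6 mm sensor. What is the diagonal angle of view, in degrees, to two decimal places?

Sensor diagonal = √(8.8² + 6.6²) = √121.0000 ≈ 11.0000 mm.
Angle of view α = 2·arctan(d/2f) with d = 11.0000 mm and f = 47.1 mm.
d/2f = 0.11677; arctan(0.11677) ≈ 6.6604°, so α ≈ 13.3209°.

13.32°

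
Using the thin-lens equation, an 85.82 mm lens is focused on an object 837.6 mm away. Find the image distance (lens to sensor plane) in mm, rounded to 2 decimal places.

95.62 mm

1/dᵢ = 1/f − 1/dₒ = 1/85.82 − 1/837.6 = 0.0104584 mm⁻¹.
dᵢ = 1/0.0104584 ≈ 95.6168 mm.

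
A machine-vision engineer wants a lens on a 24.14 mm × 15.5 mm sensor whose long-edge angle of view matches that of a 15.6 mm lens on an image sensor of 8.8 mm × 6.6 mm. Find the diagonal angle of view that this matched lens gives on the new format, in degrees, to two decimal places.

Equal long-edge AOV ⇒ f₂ = f₁ · 24.14/8.8 = 15.6 × 2.74318 ≈ 42.7936 mm.
Sensor diagonal = √(24.14² + 15.5²) = √822.9896 ≈ 28.6878 mm.
Diagonal AOV on the new format = 2·arctan(28.6878 / (2 × 42.7936)) = 2·arctan(0.33519) ≈ 37.0610°.

37.06°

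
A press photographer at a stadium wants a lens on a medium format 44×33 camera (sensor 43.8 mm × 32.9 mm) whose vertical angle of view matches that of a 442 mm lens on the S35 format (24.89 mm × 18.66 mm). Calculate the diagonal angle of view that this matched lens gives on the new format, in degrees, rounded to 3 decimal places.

4.026°

Equal vertical AOV ⇒ f₂ = f₁ · 32.9/18.66 = 442 × 1.76313 ≈ 779.3033 mm.
Sensor diagonal = √(43.8² + 32.9²) = √3000.8500 ≈ 54.7800 mm.
Diagonal AOV on the new format = 2·arctan(54.7800 / (2 × 779.3033)) = 2·arctan(0.03515) ≈ 4.0259°.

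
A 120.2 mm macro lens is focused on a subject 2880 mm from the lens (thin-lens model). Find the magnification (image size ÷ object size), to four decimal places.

Thin lens: 1/f = 1/dₒ + 1/dᵢ → 1/dᵢ = 1/120.2 − 1/2880 = 0.0079722 mm⁻¹, so dᵢ ≈ 125.4352 mm.
Magnification m = dᵢ/dₒ = 125.4352/2880 ≈ 0.04355.

0.0436×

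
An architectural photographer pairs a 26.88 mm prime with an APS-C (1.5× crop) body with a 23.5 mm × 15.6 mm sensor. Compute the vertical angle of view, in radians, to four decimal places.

Angle of view α = 2·arctan(h/2f) with h = 15.6 mm and f = 26.88 mm.
h/2f = 0.29018; arctan(0.29018) ≈ 0.2824 rad, so α ≈ 0.5648 rad.

0.5648 rad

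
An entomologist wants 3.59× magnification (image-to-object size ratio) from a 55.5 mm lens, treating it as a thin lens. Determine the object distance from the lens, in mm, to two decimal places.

70.96 mm

With m = dᵢ/dₒ and 1/f = 1/dₒ + 1/dᵢ, substituting dᵢ = m·dₒ gives 1/f = (1 + 1/m)/dₒ, hence dₒ = f·(1 + 1/m).
dₒ = 55.5 × (1 + 1/3.59) = 55.5 × 1.27855 ≈ 70.960 mm.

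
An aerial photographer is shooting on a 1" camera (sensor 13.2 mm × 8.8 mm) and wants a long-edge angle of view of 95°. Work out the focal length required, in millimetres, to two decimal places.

From α = 2·arctan(w/2f) we get f = w / (2·tan(α/2)).
With w = 13.2 mm and α/2 = 47.5°, tan(α/2) ≈ 1.09131, so f ≈ 13.2 / 2.18262 ≈ 6.0478 mm.

6.05 mm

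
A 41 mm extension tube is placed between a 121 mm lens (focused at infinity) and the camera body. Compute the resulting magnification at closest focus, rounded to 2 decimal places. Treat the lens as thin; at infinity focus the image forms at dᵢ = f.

The tube moves the image plane from f to f + e, so dᵢ = 121 + 41 = 162 mm. Focus is achieved when 1/f = 1/dₒ + 1/dᵢ, giving dₒ = 1/(1/f − 1/(f+e)).
Magnification m = dᵢ/dₒ = (f+e)·(1/f − 1/(f+e)) = e/f = 41/121 ≈ 0.3388.

0.34×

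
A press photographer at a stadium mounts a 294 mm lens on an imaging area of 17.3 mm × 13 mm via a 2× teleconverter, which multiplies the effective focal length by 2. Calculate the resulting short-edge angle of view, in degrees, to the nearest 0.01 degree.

1.27°

Effective focal length f = 294 × 2 = 588 mm.
α = 2·arctan(13 / (2 × 588)) = 2·arctan(0.01105) ≈ 1.2667°.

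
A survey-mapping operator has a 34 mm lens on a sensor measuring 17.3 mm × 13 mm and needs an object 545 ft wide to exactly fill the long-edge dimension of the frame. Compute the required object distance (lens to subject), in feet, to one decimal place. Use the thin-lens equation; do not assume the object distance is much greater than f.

W: 545 ft × 304.8 mm/ft = 166115.99 mm.
Magnification m = w/W = dᵢ/dₒ; combined with 1/f = 1/dₒ + 1/dᵢ this gives dₒ = f·(1 + W/w).
dₒ = 34 mm × (1 + 166116/17.3) = 34 × 9603.0806 ≈ 326504.741 mm = 326504.741/304.8 ft = 1071.21 ft.

1071.2 ft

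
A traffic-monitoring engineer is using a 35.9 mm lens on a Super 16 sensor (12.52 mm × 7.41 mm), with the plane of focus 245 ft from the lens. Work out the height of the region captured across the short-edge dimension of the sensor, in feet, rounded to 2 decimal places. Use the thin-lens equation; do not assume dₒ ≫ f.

dₒ: 245 ft × 304.8 mm/ft = 74676.00 mm.
Similar triangles through the lens centre give W/dₒ = h/dᵢ; with 1/f = 1/dₒ + 1/dᵢ this gives W = h·(dₒ − f)/f.
W = 7.41 mm × (74676 − 35.9) / 35.9 = 7.41 × 2079.1114 ≈ 15406.215 mm = 15406.215/304.8 ft = 50.5453 ft.

50.55 ft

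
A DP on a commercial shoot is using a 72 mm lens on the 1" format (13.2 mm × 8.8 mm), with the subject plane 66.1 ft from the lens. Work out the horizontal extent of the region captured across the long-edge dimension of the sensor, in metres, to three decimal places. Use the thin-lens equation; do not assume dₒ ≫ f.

dₒ: 66.1 ft × 304.8 mm/ft = 20147.28 mm.
Similar triangles through the lens centre give W/dₒ = w/dᵢ; with 1/f = 1/dₒ + 1/dᵢ this gives W = w·(dₒ − f)/f.
W = 13.2 mm × (20147.3 − 72) / 72 = 13.2 × 278.8233 ≈ 3680.468 mm = 3.68047 m.

3.680 m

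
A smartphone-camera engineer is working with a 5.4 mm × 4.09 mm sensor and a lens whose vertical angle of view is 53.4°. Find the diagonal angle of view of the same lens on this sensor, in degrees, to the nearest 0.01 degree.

From the vertical AOV: f = 4.09 / (2·tan(26.7°)) = 4.09 / 1.00590 ≈ 4.0660 mm.
Sensor diagonal = √(5.4² + 4.09²) = √45.8881 ≈ 6.7741 mm.
Diagonal AOV = 2·arctan(6.7741 / (2 × 4.0660)) = 2·arctan(0.83301) ≈ 79.5892°.

79.59°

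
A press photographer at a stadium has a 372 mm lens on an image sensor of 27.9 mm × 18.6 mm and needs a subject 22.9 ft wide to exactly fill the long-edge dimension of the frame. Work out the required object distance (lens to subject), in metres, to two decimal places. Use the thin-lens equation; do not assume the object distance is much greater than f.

W: 22.9 ft × 304.8 mm/ft = 6979.92 mm.
Magnification m = w/W = dᵢ/dₒ; combined with 1/f = 1/dₒ + 1/dᵢ this gives dₒ = f·(1 + W/w).
dₒ = 372 mm × (1 + 6979.92/27.9) = 372 × 251.1763 ≈ 93437.597 mm = 93.4376 m.

93.44 m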